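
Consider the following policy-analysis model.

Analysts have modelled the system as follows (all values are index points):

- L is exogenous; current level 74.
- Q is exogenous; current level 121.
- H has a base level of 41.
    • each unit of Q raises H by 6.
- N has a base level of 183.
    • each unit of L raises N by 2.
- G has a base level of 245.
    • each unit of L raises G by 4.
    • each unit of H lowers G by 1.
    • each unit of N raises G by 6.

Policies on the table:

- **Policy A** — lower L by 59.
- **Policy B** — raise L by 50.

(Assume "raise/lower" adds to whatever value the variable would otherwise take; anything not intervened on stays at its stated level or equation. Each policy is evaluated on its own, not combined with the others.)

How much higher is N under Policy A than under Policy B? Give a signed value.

Policy A (L − 59):
  L = 74 − 59 = 15
  N = 183 + 2·15 = 213
Policy B (L + 50):
  L = 74 + 50 = 124
  N = 183 + 2·124 = 431
N: 213 − 431 = -218

-218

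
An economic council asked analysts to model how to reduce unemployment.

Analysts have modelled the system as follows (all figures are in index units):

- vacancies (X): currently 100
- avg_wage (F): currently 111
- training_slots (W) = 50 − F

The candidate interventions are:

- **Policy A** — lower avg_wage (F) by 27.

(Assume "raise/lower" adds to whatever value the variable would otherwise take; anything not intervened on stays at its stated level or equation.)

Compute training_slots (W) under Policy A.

Policy A (F − 27):
  F = 111 − 27 = 84
  W = 50 − 84 = -34

-34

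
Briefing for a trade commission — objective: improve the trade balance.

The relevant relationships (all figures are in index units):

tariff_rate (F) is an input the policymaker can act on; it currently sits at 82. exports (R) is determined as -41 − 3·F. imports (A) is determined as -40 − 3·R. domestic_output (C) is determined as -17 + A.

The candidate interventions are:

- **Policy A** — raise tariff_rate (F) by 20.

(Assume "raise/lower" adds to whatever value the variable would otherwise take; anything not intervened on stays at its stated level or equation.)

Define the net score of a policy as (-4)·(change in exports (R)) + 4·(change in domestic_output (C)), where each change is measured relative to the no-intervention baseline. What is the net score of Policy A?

Baseline:
  F = 82
  R = -41 − 3·82 = -287
  A = -40 − 3·(-287) = 821
  C = -17 + 821 = 804
Policy A (F + 20):
  F = 82 + 20 = 102
  R = -41 − 3·102 = -347
  A = -40 − 3·(-347) = 1001
  C = -17 + 1001 = 984
ΔR = -347 − (-287) = -60; ΔC = 984 − 804 = 180
Score = (-4)·(-60) + 4·180 = 960

960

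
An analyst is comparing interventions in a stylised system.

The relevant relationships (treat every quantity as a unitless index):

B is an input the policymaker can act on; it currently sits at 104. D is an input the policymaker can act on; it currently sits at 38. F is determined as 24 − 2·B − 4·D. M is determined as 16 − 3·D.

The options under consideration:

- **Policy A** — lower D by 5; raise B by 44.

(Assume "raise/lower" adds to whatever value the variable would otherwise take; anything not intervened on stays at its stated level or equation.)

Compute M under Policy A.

Policy A (D − 5, B + 44):
  D = 38 − 5 = 33
  M = 16 − 3·33 = -83

-83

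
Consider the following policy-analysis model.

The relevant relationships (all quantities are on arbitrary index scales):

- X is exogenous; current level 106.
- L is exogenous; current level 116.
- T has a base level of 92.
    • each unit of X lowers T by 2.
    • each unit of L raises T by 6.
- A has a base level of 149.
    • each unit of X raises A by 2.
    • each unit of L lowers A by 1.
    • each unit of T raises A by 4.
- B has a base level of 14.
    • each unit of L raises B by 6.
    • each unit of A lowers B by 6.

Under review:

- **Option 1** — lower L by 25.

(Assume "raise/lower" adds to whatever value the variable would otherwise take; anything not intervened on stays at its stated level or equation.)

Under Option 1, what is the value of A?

Option 1 (L − 25):
  X = 106
  L = 116 − 25 = 91
  T = 92 − 2·106 + 6·91 = 426
  A = 149 + 2·106 − 91 + 4·426 = 1974

1974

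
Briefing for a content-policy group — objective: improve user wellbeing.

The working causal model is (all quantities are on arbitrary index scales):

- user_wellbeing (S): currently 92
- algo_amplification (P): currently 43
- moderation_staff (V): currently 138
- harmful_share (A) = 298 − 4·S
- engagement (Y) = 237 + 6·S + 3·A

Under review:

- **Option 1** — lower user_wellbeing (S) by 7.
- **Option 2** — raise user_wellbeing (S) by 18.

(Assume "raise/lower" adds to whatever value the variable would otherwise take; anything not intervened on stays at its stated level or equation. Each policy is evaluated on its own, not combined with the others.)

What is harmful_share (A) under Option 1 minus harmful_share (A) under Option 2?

Option 1 (S − 7):
  S = 92 − 7 = 85
  A = 298 − 4·85 = -42
Option 2 (S + 18):
  S = 92 + 18 = 110
  A = 298 − 4·110 = -142
A: -42 − (-142) = 100

100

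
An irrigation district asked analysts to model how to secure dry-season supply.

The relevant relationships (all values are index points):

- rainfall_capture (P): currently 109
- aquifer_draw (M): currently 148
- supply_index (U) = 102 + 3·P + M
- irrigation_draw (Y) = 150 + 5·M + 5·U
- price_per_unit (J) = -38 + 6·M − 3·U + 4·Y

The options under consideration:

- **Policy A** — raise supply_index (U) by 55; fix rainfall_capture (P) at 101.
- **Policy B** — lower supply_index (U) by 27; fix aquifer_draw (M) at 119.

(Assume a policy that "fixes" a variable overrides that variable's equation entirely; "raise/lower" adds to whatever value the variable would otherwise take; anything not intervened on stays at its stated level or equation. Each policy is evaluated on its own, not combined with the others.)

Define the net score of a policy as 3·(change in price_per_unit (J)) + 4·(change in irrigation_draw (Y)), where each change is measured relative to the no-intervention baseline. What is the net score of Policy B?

-6818

Baseline:
  P = 109
  M = 148
  U = 102 + 3·109 + 148 = 577
  Y = 150 + 5·148 + 5·577 = 3775
  J = -38 + 6·148 − 3·577 + 4·3775 = 14219
Policy B (U − 27, M := 119):
  P = 109
  M = 119
  U = 102 + 3·109 + 119 (−27 from intervention) = 521
  Y = 150 + 5·119 + 5·521 = 3350
  J = -38 + 6·119 − 3·521 + 4·3350 = 12513
ΔJ = 12513 − 14219 = -1706; ΔY = 3350 − 3775 = -425
Score = 3·(-1706) + 4·(-425) = -6818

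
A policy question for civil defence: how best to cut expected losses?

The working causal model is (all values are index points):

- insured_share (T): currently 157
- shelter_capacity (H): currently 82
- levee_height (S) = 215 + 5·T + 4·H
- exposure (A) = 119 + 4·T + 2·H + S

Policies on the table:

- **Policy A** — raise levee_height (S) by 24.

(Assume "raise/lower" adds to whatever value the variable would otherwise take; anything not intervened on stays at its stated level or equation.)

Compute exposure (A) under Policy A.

Policy A (S + 24):
  T = 157
  H = 82
  S = 215 + 5·157 + 4·82 (+24 from intervention) = 1352
  A = 119 + 4·157 + 2·82 + 1352 = 2263

2263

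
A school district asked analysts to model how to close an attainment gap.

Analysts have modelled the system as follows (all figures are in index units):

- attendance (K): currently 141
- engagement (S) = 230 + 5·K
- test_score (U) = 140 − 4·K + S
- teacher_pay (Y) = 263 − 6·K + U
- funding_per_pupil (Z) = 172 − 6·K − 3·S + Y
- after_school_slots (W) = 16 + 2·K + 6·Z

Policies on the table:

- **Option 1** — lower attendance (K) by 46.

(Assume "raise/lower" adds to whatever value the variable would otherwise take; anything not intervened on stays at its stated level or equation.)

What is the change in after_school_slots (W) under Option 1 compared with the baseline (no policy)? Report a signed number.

Baseline:
  K = 141
  S = 230 + 5·141 = 935
  U = 140 − 4·141 + 935 = 511
  Y = 263 − 6·141 + 511 = -72
  Z = 172 − 6·141 − 3·935 + (-72) = -3551
  W = 16 + 2·141 + 6·(-3551) = -21008
Option 1 (K − 46):
  K = 141 − 46 = 95
  S = 230 + 5·95 = 705
  U = 140 − 4·95 + 705 = 465
  Y = 263 − 6·95 + 465 = 158
  Z = 172 − 6·95 − 3·705 + 158 = -2355
  W = 16 + 2·95 + 6·(-2355) = -13924
Change in W: -13924 − (-21008) = 7084

7084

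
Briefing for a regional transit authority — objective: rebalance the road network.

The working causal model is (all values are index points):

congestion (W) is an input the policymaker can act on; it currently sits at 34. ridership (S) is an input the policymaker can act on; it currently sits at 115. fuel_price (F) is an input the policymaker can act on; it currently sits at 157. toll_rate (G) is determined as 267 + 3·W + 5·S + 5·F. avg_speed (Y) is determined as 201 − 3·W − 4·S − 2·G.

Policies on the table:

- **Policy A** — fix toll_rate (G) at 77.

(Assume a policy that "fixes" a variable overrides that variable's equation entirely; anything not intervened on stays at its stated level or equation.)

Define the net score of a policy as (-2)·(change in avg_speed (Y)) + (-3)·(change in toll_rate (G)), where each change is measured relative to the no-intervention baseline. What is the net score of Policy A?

-1652

Baseline:
  W = 34
  S = 115
  F = 157
  G = 267 + 3·34 + 5·115 + 5·157 = 1729
  Y = 201 − 3·34 − 4·115 − 2·1729 = -3819
Policy A (G := 77):
  W = 34
  S = 115
  F = 157
  G = 77
  Y = 201 − 3·34 − 4·115 − 2·77 = -515
ΔY = -515 − (-3819) = 3304; ΔG = 77 − 1729 = -1652
Score = (-2)·3304 + (-3)·(-1652) = -1652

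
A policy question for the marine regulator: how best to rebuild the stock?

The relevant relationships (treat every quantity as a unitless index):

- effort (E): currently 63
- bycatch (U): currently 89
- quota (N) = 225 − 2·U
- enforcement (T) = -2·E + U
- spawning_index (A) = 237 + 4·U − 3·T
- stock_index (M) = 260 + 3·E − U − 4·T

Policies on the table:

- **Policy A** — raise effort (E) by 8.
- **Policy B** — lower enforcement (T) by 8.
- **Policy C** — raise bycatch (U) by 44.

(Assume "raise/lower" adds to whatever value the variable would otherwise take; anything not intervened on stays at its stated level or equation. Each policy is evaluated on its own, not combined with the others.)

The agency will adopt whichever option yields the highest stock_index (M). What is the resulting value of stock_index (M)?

Policy A (E + 8):
  E = 63 + 8 = 71
  U = 89
  T = 0 − 2·71 + 89 = -53
  M = 260 + 3·71 − 89 − 4·(-53) = 596
Policy B (T − 8):
  E = 63
  U = 89
  T = 0 − 2·63 + 89 (−8 from intervention) = -45
  M = 260 + 3·63 − 89 − 4·(-45) = 540
Policy C (U + 44):
  E = 63
  U = 89 + 44 = 133
  T = 0 − 2·63 + 133 = 7
  M = 260 + 3·63 − 133 − 4·7 = 288
Comparing — Policy A: M=596, Policy B: M=540, Policy C: M=288. Highest is 596 (Policy A).

596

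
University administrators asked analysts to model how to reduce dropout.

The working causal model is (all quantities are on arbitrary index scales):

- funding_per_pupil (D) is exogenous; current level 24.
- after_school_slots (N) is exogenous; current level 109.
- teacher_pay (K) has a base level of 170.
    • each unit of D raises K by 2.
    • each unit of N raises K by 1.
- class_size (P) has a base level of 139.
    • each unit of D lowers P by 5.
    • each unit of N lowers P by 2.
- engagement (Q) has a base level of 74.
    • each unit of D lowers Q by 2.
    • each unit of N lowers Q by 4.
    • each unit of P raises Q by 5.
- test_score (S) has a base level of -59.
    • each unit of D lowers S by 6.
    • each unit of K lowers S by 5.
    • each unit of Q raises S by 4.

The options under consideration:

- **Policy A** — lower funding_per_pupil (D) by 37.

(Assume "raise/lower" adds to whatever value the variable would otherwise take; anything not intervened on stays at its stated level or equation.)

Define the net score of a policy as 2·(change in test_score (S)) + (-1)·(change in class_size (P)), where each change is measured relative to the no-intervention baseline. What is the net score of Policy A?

8991

Baseline:
  D = 24
  N = 109
  K = 170 + 2·24 + 109 = 327
  P = 139 − 5·24 − 2·109 = -199
  Q = 74 − 2·24 − 4·109 + 5·(-199) = -1405
  S = -59 − 6·24 − 5·327 + 4·(-1405) = -7458
Policy A (D − 37):
  D = 24 − 37 = -13
  N = 109
  K = 170 + 2·(-13) + 109 = 253
  P = 139 − 5·(-13) − 2·109 = -14
  Q = 74 − 2·(-13) − 4·109 + 5·(-14) = -406
  S = -59 − 6·(-13) − 5·253 + 4·(-406) = -2870
ΔS = -2870 − (-7458) = 4588; ΔP = -14 − (-199) = 185
Score = 2·4588 + (-1)·185 = 8991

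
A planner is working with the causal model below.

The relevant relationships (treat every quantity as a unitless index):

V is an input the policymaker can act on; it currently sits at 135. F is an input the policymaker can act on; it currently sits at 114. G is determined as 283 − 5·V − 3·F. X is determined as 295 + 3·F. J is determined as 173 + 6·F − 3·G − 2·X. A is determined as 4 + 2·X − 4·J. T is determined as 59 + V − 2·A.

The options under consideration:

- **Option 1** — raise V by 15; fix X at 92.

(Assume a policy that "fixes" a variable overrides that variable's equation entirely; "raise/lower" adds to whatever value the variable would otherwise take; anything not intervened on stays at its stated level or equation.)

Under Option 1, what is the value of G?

-809

Option 1 (V + 15, X := 92):
  V = 135 + 15 = 150
  F = 114
  G = 283 − 5·150 − 3·114 = -809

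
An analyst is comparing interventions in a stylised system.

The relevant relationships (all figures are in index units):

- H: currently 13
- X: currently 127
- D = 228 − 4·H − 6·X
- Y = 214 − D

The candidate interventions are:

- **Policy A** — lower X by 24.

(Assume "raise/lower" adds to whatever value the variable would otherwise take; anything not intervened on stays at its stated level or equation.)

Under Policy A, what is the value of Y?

Policy A (X − 24):
  H = 13
  X = 127 − 24 = 103
  D = 228 − 4·13 − 6·103 = -442
  Y = 214 − (-442) = 656

656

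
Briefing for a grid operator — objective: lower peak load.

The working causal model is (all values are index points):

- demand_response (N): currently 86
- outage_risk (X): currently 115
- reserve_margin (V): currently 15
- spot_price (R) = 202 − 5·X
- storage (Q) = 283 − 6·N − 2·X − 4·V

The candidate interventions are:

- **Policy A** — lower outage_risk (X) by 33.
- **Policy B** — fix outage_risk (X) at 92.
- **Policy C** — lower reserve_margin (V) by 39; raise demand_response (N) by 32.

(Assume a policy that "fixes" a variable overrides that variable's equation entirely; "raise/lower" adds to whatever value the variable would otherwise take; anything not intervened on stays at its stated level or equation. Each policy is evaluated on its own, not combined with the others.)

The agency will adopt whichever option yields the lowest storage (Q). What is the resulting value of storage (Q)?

Policy A (X − 33):
  N = 86
  X = 115 − 33 = 82
  V = 15
  Q = 283 − 6·86 − 2·82 − 4·15 = -457
Policy B (X := 92):
  N = 86
  X = 92
  V = 15
  Q = 283 − 6·86 − 2·92 − 4·15 = -477
Policy C (V − 39, N + 32):
  N = 86 + 32 = 118
  X = 115
  V = 15 − 39 = -24
  Q = 283 − 6·118 − 2·115 − 4·(-24) = -559
Comparing — Policy A: Q=-457, Policy B: Q=-477, Policy C: Q=-559. Lowest is -559 (Policy C).

-559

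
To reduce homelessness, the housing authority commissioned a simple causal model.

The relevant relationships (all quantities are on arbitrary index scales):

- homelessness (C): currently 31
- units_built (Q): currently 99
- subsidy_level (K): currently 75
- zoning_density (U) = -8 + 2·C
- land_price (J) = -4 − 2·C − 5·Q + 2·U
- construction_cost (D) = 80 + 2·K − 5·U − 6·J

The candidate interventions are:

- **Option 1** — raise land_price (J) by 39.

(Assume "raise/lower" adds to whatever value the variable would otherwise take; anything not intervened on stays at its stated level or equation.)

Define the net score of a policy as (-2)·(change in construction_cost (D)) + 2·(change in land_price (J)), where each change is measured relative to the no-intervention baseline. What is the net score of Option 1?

546

Baseline:
  C = 31
  Q = 99
  K = 75
  U = -8 + 2·31 = 54
  J = -4 − 2·31 − 5·99 + 2·54 = -453
  D = 80 + 2·75 − 5·54 − 6·(-453) = 2678
Option 1 (J + 39):
  C = 31
  Q = 99
  K = 75
  U = -8 + 2·31 = 54
  J = -4 − 2·31 − 5·99 + 2·54 (+39 from intervention) = -414
  D = 80 + 2·75 − 5·54 − 6·(-414) = 2444
ΔD = 2444 − 2678 = -234; ΔJ = -414 − (-453) = 39
Score = (-2)·(-234) + 2·39 = 546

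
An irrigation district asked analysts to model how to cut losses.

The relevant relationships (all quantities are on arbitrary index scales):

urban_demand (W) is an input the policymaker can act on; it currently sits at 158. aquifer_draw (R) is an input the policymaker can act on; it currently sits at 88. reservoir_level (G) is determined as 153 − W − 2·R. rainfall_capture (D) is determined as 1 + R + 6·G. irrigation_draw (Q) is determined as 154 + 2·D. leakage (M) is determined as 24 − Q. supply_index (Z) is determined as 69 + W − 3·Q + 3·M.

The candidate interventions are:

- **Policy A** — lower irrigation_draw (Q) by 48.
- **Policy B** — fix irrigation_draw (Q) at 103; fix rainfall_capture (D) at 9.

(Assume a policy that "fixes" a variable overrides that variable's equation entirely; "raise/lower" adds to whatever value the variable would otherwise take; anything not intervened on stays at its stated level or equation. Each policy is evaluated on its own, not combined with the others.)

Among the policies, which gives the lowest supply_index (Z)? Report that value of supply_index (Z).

-319

Policy A (Q − 48):
  W = 158
  R = 88
  G = 153 − 158 − 2·88 = -181
  D = 1 + 88 + 6·(-181) = -997
  Q = 154 + 2·(-997) (−48 from intervention) = -1888
  M = 24 − (-1888) = 1912
  Z = 69 + 158 − 3·(-1888) + 3·1912 = 11627
Policy B (Q := 103, D := 9):
  W = 158
  R = 88
  G = 153 − 158 − 2·88 = -181
  D = 9
  Q = 103
  M = 24 − 103 = -79
  Z = 69 + 158 − 3·103 + 3·(-79) = -319
Comparing — Policy A: Z=11627, Policy B: Z=-319. Lowest is -319 (Policy B).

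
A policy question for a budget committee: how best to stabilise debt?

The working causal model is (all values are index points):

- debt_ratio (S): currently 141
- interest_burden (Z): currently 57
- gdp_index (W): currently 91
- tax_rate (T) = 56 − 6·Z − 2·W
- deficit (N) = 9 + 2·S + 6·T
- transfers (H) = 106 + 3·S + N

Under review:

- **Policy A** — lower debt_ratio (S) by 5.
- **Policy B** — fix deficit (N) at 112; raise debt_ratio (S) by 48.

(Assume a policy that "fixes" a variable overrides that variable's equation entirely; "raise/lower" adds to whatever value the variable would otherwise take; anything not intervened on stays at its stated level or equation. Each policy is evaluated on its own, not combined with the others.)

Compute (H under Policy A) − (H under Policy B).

Policy A (S − 5):
  S = 141 − 5 = 136
  Z = 57
  W = 91
  T = 56 − 6·57 − 2·91 = -468
  N = 9 + 2·136 + 6·(-468) = -2527
  H = 106 + 3·136 + (-2527) = -2013
Policy B (N := 112, S + 48):
  S = 141 + 48 = 189
  Z = 57
  W = 91
  T = 56 − 6·57 − 2·91 = -468
  N = 112
  H = 106 + 3·189 + 112 = 785
H: -2013 − 785 = -2798

-2798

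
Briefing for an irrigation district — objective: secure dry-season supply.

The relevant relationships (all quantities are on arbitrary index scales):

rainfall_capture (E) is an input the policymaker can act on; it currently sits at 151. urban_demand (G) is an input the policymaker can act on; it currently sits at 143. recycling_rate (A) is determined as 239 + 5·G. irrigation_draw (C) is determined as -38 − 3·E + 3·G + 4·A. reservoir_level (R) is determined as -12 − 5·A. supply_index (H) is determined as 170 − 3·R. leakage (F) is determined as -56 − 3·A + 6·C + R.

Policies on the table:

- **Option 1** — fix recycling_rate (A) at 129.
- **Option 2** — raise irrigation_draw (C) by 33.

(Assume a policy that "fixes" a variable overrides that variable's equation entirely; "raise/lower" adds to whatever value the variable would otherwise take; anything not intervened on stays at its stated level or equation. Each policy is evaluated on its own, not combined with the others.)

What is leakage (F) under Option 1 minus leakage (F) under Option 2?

Option 1 (A := 129):
  E = 151
  G = 143
  A = 129
  C = -38 − 3·151 + 3·143 + 4·129 = 454
  R = -12 − 5·129 = -657
  F = -56 − 3·129 + 6·454 + (-657) = 1624
Option 2 (C + 33):
  E = 151
  G = 143
  A = 239 + 5·143 = 954
  C = -38 − 3·151 + 3·143 + 4·954 (+33 from intervention) = 3787
  R = -12 − 5·954 = -4782
  F = -56 − 3·954 + 6·3787 + (-4782) = 15022
F: 1624 − 15022 = -13398

-13398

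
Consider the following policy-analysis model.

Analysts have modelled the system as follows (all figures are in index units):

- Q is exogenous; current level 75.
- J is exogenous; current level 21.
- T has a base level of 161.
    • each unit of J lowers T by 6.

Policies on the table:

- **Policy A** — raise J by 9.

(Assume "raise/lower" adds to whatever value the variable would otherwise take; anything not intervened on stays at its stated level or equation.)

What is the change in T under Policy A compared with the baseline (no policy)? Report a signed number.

Baseline:
  J = 21
  T = 161 − 6·21 = 35
Policy A (J + 9):
  J = 21 + 9 = 30
  T = 161 − 6·30 = -19
Change in T: -19 − 35 = -54

-54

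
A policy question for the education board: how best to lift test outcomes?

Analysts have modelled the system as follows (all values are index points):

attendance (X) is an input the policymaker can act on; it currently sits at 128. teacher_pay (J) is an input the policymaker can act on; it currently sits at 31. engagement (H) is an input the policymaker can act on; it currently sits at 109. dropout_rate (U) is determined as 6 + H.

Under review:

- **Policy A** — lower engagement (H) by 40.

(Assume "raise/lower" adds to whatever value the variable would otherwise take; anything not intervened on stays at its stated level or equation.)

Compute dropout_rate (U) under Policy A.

75

Policy A (H − 40):
  H = 109 − 40 = 69
  U = 6 + 69 = 75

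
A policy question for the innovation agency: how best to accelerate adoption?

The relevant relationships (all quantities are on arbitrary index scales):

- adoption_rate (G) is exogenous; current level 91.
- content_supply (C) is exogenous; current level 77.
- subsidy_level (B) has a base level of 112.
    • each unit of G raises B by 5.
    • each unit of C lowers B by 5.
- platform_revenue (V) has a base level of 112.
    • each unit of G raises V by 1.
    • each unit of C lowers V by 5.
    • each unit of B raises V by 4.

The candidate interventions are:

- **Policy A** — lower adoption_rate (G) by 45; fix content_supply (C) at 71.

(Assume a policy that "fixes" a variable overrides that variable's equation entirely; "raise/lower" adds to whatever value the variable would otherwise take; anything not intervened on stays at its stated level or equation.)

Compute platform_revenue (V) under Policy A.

-249

Policy A (G − 45, C := 71):
  G = 91 − 45 = 46
  C = 71
  B = 112 + 5·46 − 5·71 = -13
  V = 112 + 46 − 5·71 + 4·(-13) = -249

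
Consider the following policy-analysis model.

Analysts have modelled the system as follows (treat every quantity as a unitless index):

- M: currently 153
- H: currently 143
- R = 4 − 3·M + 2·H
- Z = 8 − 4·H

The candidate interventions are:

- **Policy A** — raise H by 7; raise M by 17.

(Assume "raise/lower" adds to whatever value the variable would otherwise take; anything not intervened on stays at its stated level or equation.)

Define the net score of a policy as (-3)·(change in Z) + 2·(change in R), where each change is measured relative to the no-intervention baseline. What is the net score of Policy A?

Baseline:
  M = 153
  H = 143
  R = 4 − 3·153 + 2·143 = -169
  Z = 8 − 4·143 = -564
Policy A (H + 7, M + 17):
  M = 153 + 17 = 170
  H = 143 + 7 = 150
  R = 4 − 3·170 + 2·150 = -206
  Z = 8 − 4·150 = -592
ΔZ = -592 − (-564) = -28; ΔR = -206 − (-169) = -37
Score = (-3)·(-28) + 2·(-37) = 10

10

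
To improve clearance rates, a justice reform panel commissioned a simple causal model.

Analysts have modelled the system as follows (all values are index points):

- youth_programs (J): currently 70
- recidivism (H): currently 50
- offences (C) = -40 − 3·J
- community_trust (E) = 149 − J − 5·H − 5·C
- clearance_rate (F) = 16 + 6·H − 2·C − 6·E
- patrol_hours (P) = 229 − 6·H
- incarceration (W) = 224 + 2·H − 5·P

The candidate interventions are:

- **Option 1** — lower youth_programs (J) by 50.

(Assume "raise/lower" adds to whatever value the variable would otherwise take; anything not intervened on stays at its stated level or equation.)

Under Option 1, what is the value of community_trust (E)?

Option 1 (J − 50):
  J = 70 − 50 = 20
  H = 50
  C = -40 − 3·20 = -100
  E = 149 − 20 − 5·50 − 5·(-100) = 379

379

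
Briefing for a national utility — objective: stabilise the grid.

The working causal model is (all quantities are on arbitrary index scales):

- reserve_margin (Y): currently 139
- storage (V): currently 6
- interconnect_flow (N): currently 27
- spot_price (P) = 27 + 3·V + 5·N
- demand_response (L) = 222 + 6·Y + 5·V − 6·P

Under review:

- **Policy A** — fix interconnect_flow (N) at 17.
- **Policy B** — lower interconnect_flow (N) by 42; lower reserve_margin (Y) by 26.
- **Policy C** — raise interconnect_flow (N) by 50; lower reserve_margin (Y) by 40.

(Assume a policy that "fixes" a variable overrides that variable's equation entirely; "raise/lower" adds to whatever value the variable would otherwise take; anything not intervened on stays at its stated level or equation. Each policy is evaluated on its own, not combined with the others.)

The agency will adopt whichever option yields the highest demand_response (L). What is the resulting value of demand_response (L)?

Policy A (N := 17):
  Y = 139
  V = 6
  N = 17
  P = 27 + 3·6 + 5·17 = 130
  L = 222 + 6·139 + 5·6 − 6·130 = 306
Policy B (N − 42, Y − 26):
  Y = 139 − 26 = 113
  V = 6
  N = 27 − 42 = -15
  P = 27 + 3·6 + 5·(-15) = -30
  L = 222 + 6·113 + 5·6 − 6·(-30) = 1110
Policy C (N + 50, Y − 40):
  Y = 139 − 40 = 99
  V = 6
  N = 27 + 50 = 77
  P = 27 + 3·6 + 5·77 = 430
  L = 222 + 6·99 + 5·6 − 6·430 = -1734
Comparing — Policy A: L=306, Policy B: L=1110, Policy C: L=-1734. Highest is 1110 (Policy B).

1110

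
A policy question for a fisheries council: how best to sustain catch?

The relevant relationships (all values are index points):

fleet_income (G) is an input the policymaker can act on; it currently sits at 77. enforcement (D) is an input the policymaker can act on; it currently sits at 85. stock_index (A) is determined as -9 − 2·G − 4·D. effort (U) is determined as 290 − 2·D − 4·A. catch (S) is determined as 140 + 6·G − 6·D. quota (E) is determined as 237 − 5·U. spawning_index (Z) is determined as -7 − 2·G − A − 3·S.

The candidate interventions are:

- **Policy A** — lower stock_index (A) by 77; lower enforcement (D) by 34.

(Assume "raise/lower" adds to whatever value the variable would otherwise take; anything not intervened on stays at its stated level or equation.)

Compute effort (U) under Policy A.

Policy A (A − 77, D − 34):
  G = 77
  D = 85 − 34 = 51
  A = -9 − 2·77 − 4·51 (−77 from intervention) = -444
  U = 290 − 2·51 − 4·(-444) = 1964

1964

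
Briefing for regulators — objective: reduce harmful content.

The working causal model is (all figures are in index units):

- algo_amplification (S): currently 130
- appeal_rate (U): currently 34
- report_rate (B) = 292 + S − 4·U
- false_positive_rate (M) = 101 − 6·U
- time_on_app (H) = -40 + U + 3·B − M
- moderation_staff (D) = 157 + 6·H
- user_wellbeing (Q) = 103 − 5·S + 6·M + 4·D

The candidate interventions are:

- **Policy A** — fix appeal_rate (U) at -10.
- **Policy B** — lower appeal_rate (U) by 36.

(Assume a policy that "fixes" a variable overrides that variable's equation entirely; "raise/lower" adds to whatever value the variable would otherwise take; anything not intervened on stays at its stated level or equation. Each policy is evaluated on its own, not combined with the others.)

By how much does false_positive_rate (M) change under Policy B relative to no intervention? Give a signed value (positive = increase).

Baseline:
  U = 34
  M = 101 − 6·34 = -103
Policy B (U − 36):
  U = 34 − 36 = -2
  M = 101 − 6·(-2) = 113
Change in M: 113 − (-103) = 216

216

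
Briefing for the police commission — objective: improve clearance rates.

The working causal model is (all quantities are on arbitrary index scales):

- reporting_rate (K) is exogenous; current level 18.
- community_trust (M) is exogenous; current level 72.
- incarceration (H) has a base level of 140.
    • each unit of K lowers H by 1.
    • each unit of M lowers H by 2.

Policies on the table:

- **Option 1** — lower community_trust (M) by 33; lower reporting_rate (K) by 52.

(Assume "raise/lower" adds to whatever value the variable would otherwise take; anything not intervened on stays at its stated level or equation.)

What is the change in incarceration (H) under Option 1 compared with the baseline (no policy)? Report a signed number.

118

Baseline:
  K = 18
  M = 72
  H = 140 − 18 − 2·72 = -22
Option 1 (M − 33, K − 52):
  K = 18 − 52 = -34
  M = 72 − 33 = 39
  H = 140 − (-34) − 2·39 = 96
Change in H: 96 − (-22) = 118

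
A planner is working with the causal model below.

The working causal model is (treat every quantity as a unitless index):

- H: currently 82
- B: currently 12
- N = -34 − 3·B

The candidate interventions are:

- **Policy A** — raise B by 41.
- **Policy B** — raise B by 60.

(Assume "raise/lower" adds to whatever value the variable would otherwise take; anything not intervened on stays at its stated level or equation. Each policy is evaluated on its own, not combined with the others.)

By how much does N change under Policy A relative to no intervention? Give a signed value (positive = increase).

-123

Baseline:
  B = 12
  N = -34 − 3·12 = -70
Policy A (B + 41):
  B = 12 + 41 = 53
  N = -34 − 3·53 = -193
Change in N: -193 − (-70) = -123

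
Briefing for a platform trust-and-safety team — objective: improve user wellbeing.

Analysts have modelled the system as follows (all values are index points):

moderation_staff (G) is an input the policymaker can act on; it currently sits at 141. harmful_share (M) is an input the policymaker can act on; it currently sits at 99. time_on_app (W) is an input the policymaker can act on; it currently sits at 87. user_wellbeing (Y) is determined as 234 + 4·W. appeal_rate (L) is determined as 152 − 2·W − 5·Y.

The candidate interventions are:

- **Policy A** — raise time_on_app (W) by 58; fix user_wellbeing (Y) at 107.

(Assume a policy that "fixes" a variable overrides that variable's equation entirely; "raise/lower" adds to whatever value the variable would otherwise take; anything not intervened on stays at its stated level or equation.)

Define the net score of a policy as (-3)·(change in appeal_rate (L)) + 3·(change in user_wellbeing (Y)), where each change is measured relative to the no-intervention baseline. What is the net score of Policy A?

Baseline:
  W = 87
  Y = 234 + 4·87 = 582
  L = 152 − 2·87 − 5·582 = -2932
Policy A (W + 58, Y := 107):
  W = 87 + 58 = 145
  Y = 107
  L = 152 − 2·145 − 5·107 = -673
ΔL = -673 − (-2932) = 2259; ΔY = 107 − 582 = -475
Score = (-3)·2259 + 3·(-475) = -8202

-8202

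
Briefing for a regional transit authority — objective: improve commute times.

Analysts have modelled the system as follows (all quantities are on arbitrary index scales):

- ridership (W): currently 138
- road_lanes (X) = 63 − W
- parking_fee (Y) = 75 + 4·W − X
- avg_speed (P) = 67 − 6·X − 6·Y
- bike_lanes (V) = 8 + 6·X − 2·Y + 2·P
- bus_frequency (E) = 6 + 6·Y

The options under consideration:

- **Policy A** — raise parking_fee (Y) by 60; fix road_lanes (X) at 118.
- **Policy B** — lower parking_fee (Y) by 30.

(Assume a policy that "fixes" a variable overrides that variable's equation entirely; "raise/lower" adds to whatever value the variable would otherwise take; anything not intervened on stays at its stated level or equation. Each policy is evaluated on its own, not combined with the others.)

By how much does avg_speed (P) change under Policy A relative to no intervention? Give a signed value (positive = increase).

Baseline:
  W = 138
  X = 63 − 138 = -75
  Y = 75 + 4·138 − (-75) = 702
  P = 67 − 6·(-75) − 6·702 = -3695
Policy A (Y + 60, X := 118):
  W = 138
  X = 118
  Y = 75 + 4·138 − 118 (+60 from intervention) = 569
  P = 67 − 6·118 − 6·569 = -4055
Change in P: -4055 − (-3695) = -360

-360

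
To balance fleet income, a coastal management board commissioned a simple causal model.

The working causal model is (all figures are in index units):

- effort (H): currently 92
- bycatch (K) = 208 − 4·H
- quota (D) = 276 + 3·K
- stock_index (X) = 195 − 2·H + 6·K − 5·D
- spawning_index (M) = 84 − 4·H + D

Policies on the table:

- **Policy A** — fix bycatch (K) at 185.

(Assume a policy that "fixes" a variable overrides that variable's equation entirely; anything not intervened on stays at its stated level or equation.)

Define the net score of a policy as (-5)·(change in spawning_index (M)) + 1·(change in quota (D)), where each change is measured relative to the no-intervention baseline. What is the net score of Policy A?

-4140

Baseline:
  H = 92
  K = 208 − 4·92 = -160
  D = 276 + 3·(-160) = -204
  M = 84 − 4·92 + (-204) = -488
Policy A (K := 185):
  H = 92
  K = 185
  D = 276 + 3·185 = 831
  M = 84 − 4·92 + 831 = 547
ΔM = 547 − (-488) = 1035; ΔD = 831 − (-204) = 1035
Score = (-5)·1035 + 1·1035 = -4140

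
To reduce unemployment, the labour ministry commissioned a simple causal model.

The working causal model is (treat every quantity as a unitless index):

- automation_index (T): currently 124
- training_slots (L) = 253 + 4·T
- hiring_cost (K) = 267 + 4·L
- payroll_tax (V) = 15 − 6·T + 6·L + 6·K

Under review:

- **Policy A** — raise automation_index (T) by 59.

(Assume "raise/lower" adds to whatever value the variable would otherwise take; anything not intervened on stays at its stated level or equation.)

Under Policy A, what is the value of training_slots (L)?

Policy A (T + 59):
  T = 124 + 59 = 183
  L = 253 + 4·183 = 985

985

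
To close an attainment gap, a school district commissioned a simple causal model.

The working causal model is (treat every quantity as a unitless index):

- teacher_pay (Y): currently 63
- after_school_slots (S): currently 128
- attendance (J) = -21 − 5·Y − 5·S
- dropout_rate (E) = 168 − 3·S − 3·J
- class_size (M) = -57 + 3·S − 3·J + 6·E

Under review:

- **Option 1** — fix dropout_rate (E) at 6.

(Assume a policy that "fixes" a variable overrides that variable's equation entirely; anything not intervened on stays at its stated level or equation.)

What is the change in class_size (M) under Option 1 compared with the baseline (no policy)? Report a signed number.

-16236

Baseline:
  Y = 63
  S = 128
  J = -21 − 5·63 − 5·128 = -976
  E = 168 − 3·128 − 3·(-976) = 2712
  M = -57 + 3·128 − 3·(-976) + 6·2712 = 19527
Option 1 (E := 6):
  Y = 63
  S = 128
  J = -21 − 5·63 − 5·128 = -976
  E = 6
  M = -57 + 3·128 − 3·(-976) + 6·6 = 3291
Change in M: 3291 − 19527 = -16236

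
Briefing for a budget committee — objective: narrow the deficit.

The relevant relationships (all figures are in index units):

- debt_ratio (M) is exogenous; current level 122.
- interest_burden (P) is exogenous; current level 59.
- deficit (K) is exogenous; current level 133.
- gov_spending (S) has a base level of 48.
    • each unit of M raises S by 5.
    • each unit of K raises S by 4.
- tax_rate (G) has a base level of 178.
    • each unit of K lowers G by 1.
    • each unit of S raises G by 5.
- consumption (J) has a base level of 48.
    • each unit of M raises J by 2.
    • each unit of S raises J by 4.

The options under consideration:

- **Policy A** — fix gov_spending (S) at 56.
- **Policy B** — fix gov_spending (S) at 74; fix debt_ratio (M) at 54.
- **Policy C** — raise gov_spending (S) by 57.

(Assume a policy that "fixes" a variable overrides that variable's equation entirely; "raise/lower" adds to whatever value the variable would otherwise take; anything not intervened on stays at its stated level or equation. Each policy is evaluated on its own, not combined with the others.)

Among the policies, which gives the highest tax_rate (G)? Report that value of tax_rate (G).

6280

Policy A (S := 56):
  M = 122
  K = 133
  S = 56
  G = 178 − 133 + 5·56 = 325
Policy B (S := 74, M := 54):
  M = 54
  K = 133
  S = 74
  G = 178 − 133 + 5·74 = 415
Policy C (S + 57):
  M = 122
  K = 133
  S = 48 + 5·122 + 4·133 (+57 from intervention) = 1247
  G = 178 − 133 + 5·1247 = 6280
Comparing — Policy A: G=325, Policy B: G=415, Policy C: G=6280. Highest is 6280 (Policy C).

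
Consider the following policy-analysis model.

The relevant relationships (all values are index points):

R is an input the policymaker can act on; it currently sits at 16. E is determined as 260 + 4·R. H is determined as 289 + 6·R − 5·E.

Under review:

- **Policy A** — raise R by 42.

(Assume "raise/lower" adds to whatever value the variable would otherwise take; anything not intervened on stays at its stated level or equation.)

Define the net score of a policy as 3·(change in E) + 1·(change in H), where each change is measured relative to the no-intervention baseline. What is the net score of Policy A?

Baseline:
  R = 16
  E = 260 + 4·16 = 324
  H = 289 + 6·16 − 5·324 = -1235
Policy A (R + 42):
  R = 16 + 42 = 58
  E = 260 + 4·58 = 492
  H = 289 + 6·58 − 5·492 = -1823
ΔE = 492 − 324 = 168; ΔH = -1823 − (-1235) = -588
Score = 3·168 + 1·(-588) = -84

-84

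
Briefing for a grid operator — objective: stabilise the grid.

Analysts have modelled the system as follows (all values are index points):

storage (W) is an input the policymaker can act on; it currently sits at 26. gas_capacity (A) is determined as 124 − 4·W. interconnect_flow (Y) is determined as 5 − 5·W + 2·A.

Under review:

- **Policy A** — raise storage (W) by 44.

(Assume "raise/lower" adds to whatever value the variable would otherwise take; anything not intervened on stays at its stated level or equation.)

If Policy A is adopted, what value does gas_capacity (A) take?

Policy A (W + 44):
  W = 26 + 44 = 70
  A = 124 − 4·70 = -156

-156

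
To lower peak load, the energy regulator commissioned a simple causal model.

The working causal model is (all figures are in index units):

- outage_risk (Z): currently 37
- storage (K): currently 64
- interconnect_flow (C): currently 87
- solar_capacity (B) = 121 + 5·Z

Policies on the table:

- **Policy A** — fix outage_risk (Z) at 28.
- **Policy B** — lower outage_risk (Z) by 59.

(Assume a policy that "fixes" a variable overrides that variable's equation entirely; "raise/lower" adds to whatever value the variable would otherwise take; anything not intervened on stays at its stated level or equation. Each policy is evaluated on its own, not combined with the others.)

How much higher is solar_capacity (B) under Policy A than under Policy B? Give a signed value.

250

Policy A (Z := 28):
  Z = 28
  B = 121 + 5·28 = 261
Policy B (Z − 59):
  Z = 37 − 59 = -22
  B = 121 + 5·(-22) = 11
B: 261 − 11 = 250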